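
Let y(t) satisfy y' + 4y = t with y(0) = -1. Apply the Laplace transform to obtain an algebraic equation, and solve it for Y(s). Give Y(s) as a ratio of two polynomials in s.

Laplace-transform each side.
Using L{y'} = sY - y(0) = sY - (-1), the left side becomes (s + 4)Y - (-1).
The right side is L{t} = s^(-2).
So (s + 4)Y = s^(-2) + (-1).
Divide through and combine into a single rational function.

Y(s) = (-s^2 + 1)/(s^3 + 4*s^2)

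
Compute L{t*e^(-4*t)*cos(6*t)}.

L{cos(6t)} = s/(s^2 + 36).
Multiplying by e^(-4t) shifts s → s + 4, so L{e^(-4*t)*cos(6*t)} = (s + 4)/((s + 4)^2 + 36).
Then apply L{t·g(t)} = -d/ds[G(s)] with G(s) = (s + 4)/((s + 4)^2 + 36):
differentiating 1 time and applying the sign gives (s - 2)*(s + 10)/(s^2 + 8*s + 52)^2.

(s - 2)*(s + 10)/(s^2 + 8*s + 52)^2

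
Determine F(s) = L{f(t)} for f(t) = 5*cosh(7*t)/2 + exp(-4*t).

Apply the Laplace transform termwise.
(5/2)·[L{cosh(7t)} = s/(s^2 - 49)]; L{e^(-4t)} = 1/(s + 4).

F(s) = 5*s/(2*(s^2 - 49)) + 1/(s + 4)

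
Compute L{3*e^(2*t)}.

3/(s - 2)

L{3} = 3/s.
By the first shifting theorem, multiplying by e^(2t) replaces s with s - 2.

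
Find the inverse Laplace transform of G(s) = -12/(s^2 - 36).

Since L{sinh(6t)} = 6/(s^2 - 36), the inverse is sinh(6*t), scaled by -2.

-2*sinh(6*t)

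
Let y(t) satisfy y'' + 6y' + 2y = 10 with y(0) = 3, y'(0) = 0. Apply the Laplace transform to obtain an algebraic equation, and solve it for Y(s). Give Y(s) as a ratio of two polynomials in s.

Y(s) = (3*s^2 + 18*s + 10)/(s^3 + 6*s^2 + 2*s)

Transform both sides with L{·}.
With L{y''} = s^2 Y - s·y(0) - y'(0) and L{y'} = sY - y(0), with y(0) = 3, y'(0) = 0: the LHS transforms to (s^2 + 6*s + 2)Y - (3*s + 18).
The right side is L{10} = 10/s.
So (s^2 + 6*s + 2)Y = 10/s + (3*s + 18).
Isolate Y and clear denominators.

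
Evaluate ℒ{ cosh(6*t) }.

s/(s^2 - 36)

L{cosh(6t)} = s/(s^2 - 36).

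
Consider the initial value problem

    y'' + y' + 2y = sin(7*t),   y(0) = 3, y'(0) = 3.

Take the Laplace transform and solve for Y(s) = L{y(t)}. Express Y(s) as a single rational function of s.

Y(s) = (3*s^3 + 6*s^2 + 147*s + 301)/(s^4 + s^3 + 51*s^2 + 49*s + 98)

Apply the Laplace transform to the equation.
With L{y''} = s^2 Y - s·y(0) - y'(0) and L{y'} = sY - y(0), with y(0) = 3, y'(0) = 3: the LHS transforms to (s^2 + s + 2)Y - (3*s + 6).
The right side is L{sin(7*t)} = 7/(s^2 + 49).
So (s^2 + s + 2)Y = 7/(s^2 + 49) + (3*s + 6).
Solve for Y(s) and write it as one ratio of polynomials.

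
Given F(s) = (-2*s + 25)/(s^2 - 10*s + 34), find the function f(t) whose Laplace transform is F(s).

f(t) = 5*exp(5*t)*sin(3*t) - 2*exp(5*t)*cos(3*t)

Complete the square in the denominator: s^2 - 10*s + 34 = (s - 5)^2 + 3^2.
Split the numerator to match: -2*s + 25 = -2·(s - 5) + 5·3.
Invert each term: -2·(s - 5)/((s - 5)^2 + 9) ↔ -2e^(5t)cos(3t); 5·3/((s - 5)^2 + 9) ↔ 5e^(5t)sin(3t).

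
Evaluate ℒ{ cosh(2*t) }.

L{cosh(2t)} = s/(s^2 - 4).

s/(s^2 - 4)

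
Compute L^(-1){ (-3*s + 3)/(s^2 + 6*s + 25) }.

3*exp(-3*t)*sin(4*t) - 3*exp(-3*t)*cos(4*t)

Complete the square in the denominator: s^2 + 6*s + 25 = (s + 3)^2 + 4^2.
Split the numerator to match: -3*s + 3 = -3·(s + 3) + 3·4.
Invert each term: -3·(s + 3)/((s + 3)^2 + 16) ↔ -3e^(-3t)cos(4t); 3·4/((s + 3)^2 + 16) ↔ 3e^(-3t)sin(4t).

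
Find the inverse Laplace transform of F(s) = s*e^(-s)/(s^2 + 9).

The factor e^(-s) signals a time shift by c = 1 (second shifting theorem).
L{cos(3t)} = s/(s^2 + 9), so L^-1{s/(s^2 + 9)} = cos(3*t).
Hence the inverse is u(t - 1) times that function evaluated at t - 1.

Heaviside(t - 1)*(cos(3*t - 3))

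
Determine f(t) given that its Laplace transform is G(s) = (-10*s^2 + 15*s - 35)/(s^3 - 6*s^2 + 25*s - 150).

f(t) = -5*exp(6*t) - 3*sin(5*t) - 5*cos(5*t)

Factor the denominator: s^3 - 6*s^2 + 25*s - 150 = (s - 6)*(s^2 + 25).
Partial fraction decomposition gives [-5/(s - 6)] + [-5*s/(s^2 + 25)] + [-15/(s^2 + 25)].
Invert each term: -5/(s - 6) ↔ -5e^(6t); -5·s/(s^2 + 25) ↔ -5cos(5t); -3·5/(s^2 + 25) ↔ -3sin(5t).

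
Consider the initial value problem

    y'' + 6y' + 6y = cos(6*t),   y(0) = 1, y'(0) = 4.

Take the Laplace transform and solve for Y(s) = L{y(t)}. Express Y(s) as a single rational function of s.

Y(s) = (s^3 + 10*s^2 + 37*s + 360)/(s^4 + 6*s^3 + 42*s^2 + 216*s + 216)

Laplace-transform each side.
With L{y''} = s^2 Y - s·y(0) - y'(0) and L{y'} = sY - y(0), with y(0) = 1, y'(0) = 4: the LHS transforms to (s^2 + 6*s + 6)Y - (s + 10).
The right side is L{cos(6*t)} = s/(s^2 + 36).
So (s^2 + 6*s + 6)Y = s/(s^2 + 36) + (s + 10).
Divide through and combine into a single rational function.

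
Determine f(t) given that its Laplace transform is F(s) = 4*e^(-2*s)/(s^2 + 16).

f(t) = Heaviside(t - 2)*(sin(4*t - 8))

The factor e^(-2s) signals a time shift by c = 2 (second shifting theorem).
L{sin(4t)} = 4/(s^2 + 16), so L^-1{4/(s^2 + 16)} = sin(4*t).
Hence the inverse is u(t - 2) times that function evaluated at t - 2.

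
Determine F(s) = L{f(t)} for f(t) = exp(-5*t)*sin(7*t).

F(s) = 7/((s + 5)^2 + 49)

L{sin(7t)} = 7/(s^2 + 49).
By the first shifting theorem, multiplying by e^(-5t) replaces s with s + 5.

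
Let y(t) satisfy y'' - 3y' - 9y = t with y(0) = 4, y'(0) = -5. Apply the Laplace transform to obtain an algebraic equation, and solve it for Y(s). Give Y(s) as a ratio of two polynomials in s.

Apply the Laplace transform to the equation.
With L{y''} = s^2 Y - s·y(0) - y'(0) and L{y'} = sY - y(0), with y(0) = 4, y'(0) = -5: the LHS transforms to (s^2 - 3*s - 9)Y - (4*s - 17).
The right side is L{t} = s^(-2).
So (s^2 - 3*s - 9)Y = s^(-2) + (4*s - 17).
Divide through and combine into a single rational function.

Y(s) = (4*s^3 - 17*s^2 + 1)/(s^4 - 3*s^3 - 9*s^2)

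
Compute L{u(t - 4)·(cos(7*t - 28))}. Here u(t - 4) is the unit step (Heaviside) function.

s*exp(-4*s)/(s^2 + 49)

By the second shifting theorem, L{u(t - c)·g(t - c)} = e^(-cs)·G(s) with c = 4 and G(s) = L{g(t)}.
L{cos(7t)} = s/(s^2 + 49).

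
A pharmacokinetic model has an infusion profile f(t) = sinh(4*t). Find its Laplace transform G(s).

G(s) = 4/(s^2 - 16)

L{sinh(4t)} = 4/(s^2 - 16).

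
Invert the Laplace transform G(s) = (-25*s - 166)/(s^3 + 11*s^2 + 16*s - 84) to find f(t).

f(t) = -3*exp(2*t) + 2*exp(-6*t) + exp(-7*t)

Factor the denominator: s^3 + 11*s^2 + 16*s - 84 = (s - 2)*(s + 6)*(s + 7).
Partial fraction decomposition gives [2/(s + 6)] + [1/(s + 7)] + [-3/(s - 2)].
Invert each term: 2/(s + 6) ↔ 2e^(-6t); 1/(s + 7) ↔ e^(-7t); -3/(s - 2) ↔ -3e^(2t).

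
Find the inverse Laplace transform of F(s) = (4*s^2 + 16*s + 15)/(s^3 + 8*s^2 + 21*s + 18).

-3*t*exp(-3*t) - exp(-2*t) + 5*exp(-3*t)

Factor the denominator: s^3 + 8*s^2 + 21*s + 18 = (s + 2)*(s + 3)^2.
Partial fraction decomposition gives [5/(s + 3)] + [-3/(s + 3)^2] + [-1/(s + 2)].
Invert each term: 5/(s + 3) ↔ 5e^(-3t); -3/(s + 3)^2 ↔ -3t·e^(-3t); -1/(s + 2) ↔ -e^(-2t).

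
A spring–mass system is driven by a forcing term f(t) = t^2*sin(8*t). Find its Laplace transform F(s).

F(s) = 16*(3*s^2 - 64)/(s^2 + 64)^3

L{sin(8t)} = 8/(s^2 + 64).
Then apply L{t^2·g(t)} = (-1)^2 d^2/ds^2[G(s)] with G(s) = 8/(s^2 + 64):
differentiating 2 times and applying the sign gives 16*(3*s^2 - 64)/(s^2 + 64)^3.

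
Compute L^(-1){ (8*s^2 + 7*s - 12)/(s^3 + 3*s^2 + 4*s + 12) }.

Factor the denominator: s^3 + 3*s^2 + 4*s + 12 = (s + 3)*(s^2 + 4).
Partial fraction decomposition gives [3/(s + 3)] + [5*s/(s^2 + 4)] + [-8/(s^2 + 4)].
Invert each term: 3/(s + 3) ↔ 3e^(-3t); 5·s/(s^2 + 4) ↔ 5cos(2t); -4·2/(s^2 + 4) ↔ -4sin(2t).

-4*sin(2*t) + 5*cos(2*t) + 3*exp(-3*t)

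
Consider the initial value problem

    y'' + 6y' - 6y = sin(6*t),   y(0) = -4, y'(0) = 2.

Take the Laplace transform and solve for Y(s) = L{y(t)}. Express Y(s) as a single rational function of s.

Laplace-transform each side.
Using L{y''} = s^2 Y - s·y(0) - y'(0) and L{y'} = sY - y(0), with y(0) = -4, y'(0) = 2, the left side becomes (s^2 + 6*s - 6)Y - (-4*s - 22).
The right side is L{sin(6*t)} = 6/(s^2 + 36).
So (s^2 + 6*s - 6)Y = 6/(s^2 + 36) + (-4*s - 22).
Isolate Y and clear denominators.

Y(s) = (-4*s^3 - 22*s^2 - 144*s - 786)/(s^4 + 6*s^3 + 30*s^2 + 216*s - 216)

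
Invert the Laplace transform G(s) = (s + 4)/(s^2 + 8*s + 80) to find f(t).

f(t) = exp(-4*t)*cos(8*t)

Rewrite the denominator: s^2 + 8*s + 80 = (s + 4)^2 + 64.
The form in (s + 4) signals a first-shifting-theorem factor e^(-4t).
Since L{cos(8t)} = s/(s^2 + 64), the inverse is e^(-4*t)*cos(8*t).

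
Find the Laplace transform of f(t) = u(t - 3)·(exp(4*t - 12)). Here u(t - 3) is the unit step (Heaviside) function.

By the second shifting theorem, L{u(t - c)·g(t - c)} = e^(-cs)·G(s) with c = 3 and G(s) = L{g(t)}.
L{e^(4t)} = 1/(s - 4).

exp(-3*s)/(s - 4)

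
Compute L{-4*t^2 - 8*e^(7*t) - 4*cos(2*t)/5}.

The transform is linear, so treat each term independently.
(-4)·[L{t^2} = 2!/s^3 = 2/s^3]; (-4/5)·[L{cos(2t)} = s/(s^2 + 4)]; (-8)·[L{e^(7t)} = 1/(s - 7)].

-4*s/(5*(s^2 + 4)) - 8/(s - 7) - 8/s^3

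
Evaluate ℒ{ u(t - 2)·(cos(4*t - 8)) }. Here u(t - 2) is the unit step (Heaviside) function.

By the second shifting theorem, L{u(t - c)·g(t - c)} = e^(-cs)·H(s) with c = 2 and H(s) = L{g(t)}.
L{cos(4t)} = s/(s^2 + 16).

s*exp(-2*s)/(s^2 + 16)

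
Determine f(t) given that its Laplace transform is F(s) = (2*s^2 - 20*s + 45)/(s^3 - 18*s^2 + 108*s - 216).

f(t) = -3*t^2*exp(6*t)/2 + 4*t*exp(6*t) + 2*exp(6*t)

Factor the denominator: s^3 - 18*s^2 + 108*s - 216 = (s - 6)^3.
Partial fraction decomposition gives [2/(s - 6)] + [4/(s - 6)^2] + [-3/(s - 6)^3].
Invert each term: 2/(s - 6) ↔ 2e^(6t); 4/(s - 6)^2 ↔ 4t·e^(6t); -3/(s - 6)^3 ↔ (-3/2)t^2·e^(6t).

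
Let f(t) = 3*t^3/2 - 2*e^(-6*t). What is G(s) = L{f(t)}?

G(s) = -2/(s + 6) + 9/s^4

The transform is linear, so treat each term independently.
(-2)·[L{e^(-6t)} = 1/(s + 6)]; (3/2)·[L{t^3} = 3!/s^4 = 6/s^4].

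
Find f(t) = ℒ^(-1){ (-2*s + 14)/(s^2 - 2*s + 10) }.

Complete the square in the denominator: s^2 - 2*s + 10 = (s - 1)^2 + 3^2.
Split the numerator to match: -2*s + 14 = -2·(s - 1) + 4·3.
Invert each term: -2·(s - 1)/((s - 1)^2 + 9) ↔ -2e^(t)cos(3t); 4·3/((s - 1)^2 + 9) ↔ 4e^(t)sin(3t).

f(t) = 4*exp(t)*sin(3*t) - 2*exp(t)*cos(3*t)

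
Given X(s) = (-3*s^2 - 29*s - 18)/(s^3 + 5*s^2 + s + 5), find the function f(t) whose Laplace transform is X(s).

Factor the denominator: s^3 + 5*s^2 + s + 5 = (s + 5)*(s^2 + 1).
Partial fraction decomposition gives [2/(s + 5)] + [-5*s/(s^2 + 1)] + [-4/(s^2 + 1)].
Invert each term: 2/(s + 5) ↔ 2e^(-5t); -5·s/(s^2 + 1) ↔ -5cos(t); -4·1/(s^2 + 1) ↔ -4sin(t).

f(t) = -4*sin(t) - 5*cos(t) + 2*exp(-5*t)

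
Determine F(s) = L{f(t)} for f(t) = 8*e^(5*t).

L{8} = 8/s.
By the first shifting theorem, multiplying by e^(5t) replaces s with s - 5.

F(s) = 8/(s - 5)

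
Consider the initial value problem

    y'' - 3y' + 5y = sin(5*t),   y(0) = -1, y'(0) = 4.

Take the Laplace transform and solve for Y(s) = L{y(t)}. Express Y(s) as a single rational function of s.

Transform both sides with L{·}.
The derivative rules (L{y''} = s^2 Y - s·y(0) - y'(0) and L{y'} = sY - y(0), with y(0) = -1, y'(0) = 4) turn the left side into (s^2 - 3*s + 5)Y - (-s + 7).
The right side is L{sin(5*t)} = 5/(s^2 + 25).
So (s^2 - 3*s + 5)Y = 5/(s^2 + 25) + (-s + 7).
Solve for Y(s) and write it as one ratio of polynomials.

Y(s) = (-s^3 + 7*s^2 - 25*s + 180)/(s^4 - 3*s^3 + 30*s^2 - 75*s + 125)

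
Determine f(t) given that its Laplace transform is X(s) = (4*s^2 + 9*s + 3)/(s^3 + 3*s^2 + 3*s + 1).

f(t) = -t^2*exp(-t) + t*exp(-t) + 4*exp(-t)

Factor the denominator: s^3 + 3*s^2 + 3*s + 1 = (s + 1)^3.
Partial fraction decomposition gives [4/(s + 1)] + [(s + 1)^(-2)] + [-2/(s + 1)^3].
Invert each term: 4/(s + 1) ↔ 4e^(-t); 1/(s + 1)^2 ↔ t·e^(-t); -2/(s + 1)^3 ↔ (-1)t^2·e^(-t).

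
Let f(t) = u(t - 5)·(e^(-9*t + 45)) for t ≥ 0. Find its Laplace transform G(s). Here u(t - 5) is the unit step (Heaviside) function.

G(s) = exp(-5*s)/(s + 9)

By the second shifting theorem, L{u(t - c)·g(t - c)} = e^(-cs)·H(s) with c = 5 and H(s) = L{g(t)}.
L{e^(-9t)} = 1/(s + 9).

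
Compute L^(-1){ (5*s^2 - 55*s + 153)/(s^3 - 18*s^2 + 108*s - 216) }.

Factor the denominator: s^3 - 18*s^2 + 108*s - 216 = (s - 6)^3.
Partial fraction decomposition gives [5/(s - 6)] + [5/(s - 6)^2] + [3/(s - 6)^3].
Invert each term: 5/(s - 6) ↔ 5e^(6t); 5/(s - 6)^2 ↔ 5t·e^(6t); 3/(s - 6)^3 ↔ (3/2)t^2·e^(6t).

3*t^2*exp(6*t)/2 + 5*t*exp(6*t) + 5*exp(6*t)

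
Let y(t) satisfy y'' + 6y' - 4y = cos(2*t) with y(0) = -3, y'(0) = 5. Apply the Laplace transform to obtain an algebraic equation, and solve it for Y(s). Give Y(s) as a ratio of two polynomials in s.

Y(s) = (-3*s^3 - 13*s^2 - 11*s - 52)/(s^4 + 6*s^3 + 24*s - 16)

Apply the Laplace transform to the equation.
With L{y''} = s^2 Y - s·y(0) - y'(0) and L{y'} = sY - y(0), with y(0) = -3, y'(0) = 5: the LHS transforms to (s^2 + 6*s - 4)Y - (-3*s - 13).
The right side is L{cos(2*t)} = s/(s^2 + 4).
So (s^2 + 6*s - 4)Y = s/(s^2 + 4) + (-3*s - 13).
Solve for Y(s) and write it as one ratio of polynomials.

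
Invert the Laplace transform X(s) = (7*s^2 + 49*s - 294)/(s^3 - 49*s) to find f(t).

Factor the denominator: s^3 - 49*s = s*(s - 7)*(s + 7).
Partial fraction decomposition gives [4/(s - 7)] + [6/s] + [-3/(s + 7)].
Invert each term: 4/(s - 7) ↔ 4e^(7t); 6/(s - 0) ↔ 6e^(0t); -3/(s + 7) ↔ -3e^(-7t).

f(t) = 4*exp(7*t) + 6 - 3*exp(-7*t)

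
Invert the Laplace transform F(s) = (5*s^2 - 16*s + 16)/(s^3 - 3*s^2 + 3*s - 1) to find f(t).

f(t) = 5*t^2*exp(t)/2 - 6*t*exp(t) + 5*exp(t)

Factor the denominator: s^3 - 3*s^2 + 3*s - 1 = (s - 1)^3.
Partial fraction decomposition gives [5/(s - 1)] + [-6/(s - 1)^2] + [5/(s - 1)^3].
Invert each term: 5/(s - 1) ↔ 5e^(t); -6/(s - 1)^2 ↔ -6t·e^(t); 5/(s - 1)^3 ↔ (5/2)t^2·e^(t).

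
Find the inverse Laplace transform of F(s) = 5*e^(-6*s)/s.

The factor e^(-6s) signals a time shift by c = 6 (second shifting theorem).
L{5} = 5/s, so L^-1{5/s} = 5.
Hence the inverse is u(t - 6) times that function evaluated at t - 6.

Heaviside(t - 6)*(5)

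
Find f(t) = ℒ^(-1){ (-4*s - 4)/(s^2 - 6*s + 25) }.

f(t) = -4*exp(3*t)*sin(4*t) - 4*exp(3*t)*cos(4*t)

Complete the square in the denominator: s^2 - 6*s + 25 = (s - 3)^2 + 4^2.
Split the numerator to match: -4*s - 4 = -4·(s - 3) - 4·4.
Invert each term: -4·(s - 3)/((s - 3)^2 + 16) ↔ -4e^(3t)cos(4t); -4·4/((s - 3)^2 + 16) ↔ -4e^(3t)sin(4t).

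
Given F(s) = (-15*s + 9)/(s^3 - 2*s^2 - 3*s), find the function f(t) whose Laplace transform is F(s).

f(t) = -3*exp(3*t) - 3 + 6*exp(-t)

Factor the denominator: s^3 - 2*s^2 - 3*s = s*(s - 3)*(s + 1).
Partial fraction decomposition gives [-3/(s - 3)] + [-3/s] + [6/(s + 1)].
Invert each term: -3/(s - 3) ↔ -3e^(3t); -3/(s - 0) ↔ -3e^(0t); 6/(s + 1) ↔ 6e^(-t).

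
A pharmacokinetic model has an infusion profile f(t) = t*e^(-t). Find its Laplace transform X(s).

L{t} = 1!/s^2 = 1/s^2.
By the first shifting theorem, multiplying by e^(-t) replaces s with s + 1.

X(s) = (s + 1)^(-2)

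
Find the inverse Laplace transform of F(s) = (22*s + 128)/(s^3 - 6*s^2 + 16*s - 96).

5*exp(6*t) - 2*sin(4*t) - 5*cos(4*t)

Factor the denominator: s^3 - 6*s^2 + 16*s - 96 = (s - 6)*(s^2 + 16).
Partial fraction decomposition gives [5/(s - 6)] + [-5*s/(s^2 + 16)] + [-8/(s^2 + 16)].
Invert each term: 5/(s - 6) ↔ 5e^(6t); -5·s/(s^2 + 16) ↔ -5cos(4t); -2·4/(s^2 + 16) ↔ -2sin(4t).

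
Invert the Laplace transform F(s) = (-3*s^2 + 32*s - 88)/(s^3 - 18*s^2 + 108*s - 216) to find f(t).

Factor the denominator: s^3 - 18*s^2 + 108*s - 216 = (s - 6)^3.
Partial fraction decomposition gives [-3/(s - 6)] + [-4/(s - 6)^2] + [-4/(s - 6)^3].
Invert each term: -3/(s - 6) ↔ -3e^(6t); -4/(s - 6)^2 ↔ -4t·e^(6t); -4/(s - 6)^3 ↔ (-2)t^2·e^(6t).

f(t) = -2*t^2*exp(6*t) - 4*t*exp(6*t) - 3*exp(6*t)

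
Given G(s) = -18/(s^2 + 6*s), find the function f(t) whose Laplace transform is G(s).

Rewrite the denominator: s^2 + 6*s = (s + 3)^2 - 9.
The form in (s + 3) signals a first-shifting-theorem factor e^(-3t).
Since L{sinh(3t)} = 3/(s^2 - 9), the inverse is exp(-3*t)*sinh(3*t), scaled by -6.

f(t) = -6*exp(-3*t)*sinh(3*t)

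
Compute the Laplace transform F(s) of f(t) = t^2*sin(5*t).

F(s) = 10*(3*s^2 - 25)/(s^2 + 25)^3

L{sin(5t)} = 5/(s^2 + 25).
Then apply L{t^2·g(t)} = (-1)^2 d^2/ds^2[G(s)] with G(s) = 5/(s^2 + 25):
differentiating 2 times and applying the sign gives 10*(3*s^2 - 25)/(s^2 + 25)^3.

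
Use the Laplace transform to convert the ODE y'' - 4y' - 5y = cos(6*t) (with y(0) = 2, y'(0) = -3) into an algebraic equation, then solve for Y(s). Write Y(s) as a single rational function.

Y(s) = (2*s^3 - 11*s^2 + 73*s - 396)/(s^4 - 4*s^3 + 31*s^2 - 144*s - 180)

Laplace-transform each side.
Using L{y''} = s^2 Y - s·y(0) - y'(0) and L{y'} = sY - y(0), with y(0) = 2, y'(0) = -3, the left side becomes (s^2 - 4*s - 5)Y - (2*s - 11).
The right side is L{cos(6*t)} = s/(s^2 + 36).
So (s^2 - 4*s - 5)Y = s/(s^2 + 36) + (2*s - 11).
Solve for Y(s) and write it as one ratio of polynomials.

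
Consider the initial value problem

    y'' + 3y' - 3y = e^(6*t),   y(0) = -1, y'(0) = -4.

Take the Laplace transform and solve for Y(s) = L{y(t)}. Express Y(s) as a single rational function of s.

Apply the Laplace transform to the equation.
Using L{y''} = s^2 Y - s·y(0) - y'(0) and L{y'} = sY - y(0), with y(0) = -1, y'(0) = -4, the left side becomes (s^2 + 3*s - 3)Y - (-s - 7).
The right side is L{e^(6*t)} = 1/(s - 6).
So (s^2 + 3*s - 3)Y = 1/(s - 6) + (-s - 7).
Isolate Y and clear denominators.

Y(s) = (-s^2 - s + 43)/(s^3 - 3*s^2 - 21*s + 18)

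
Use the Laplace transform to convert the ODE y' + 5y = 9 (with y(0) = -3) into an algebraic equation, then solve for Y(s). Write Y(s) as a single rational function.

Laplace-transform each side.
The derivative rules (L{y'} = sY - y(0) = sY - (-3)) turn the left side into (s + 5)Y - (-3).
The right side is L{9} = 9/s.
So (s + 5)Y = 9/s + (-3).
Isolate Y and clear denominators.

Y(s) = (-3*s + 9)/(s^2 + 5*s)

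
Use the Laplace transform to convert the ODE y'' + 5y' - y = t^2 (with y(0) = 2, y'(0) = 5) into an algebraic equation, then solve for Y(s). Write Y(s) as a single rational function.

Y(s) = (2*s^4 + 15*s^3 + 2)/(s^5 + 5*s^4 - s^3)

Apply the Laplace transform to the equation.
With L{y''} = s^2 Y - s·y(0) - y'(0) and L{y'} = sY - y(0), with y(0) = 2, y'(0) = 5: the LHS transforms to (s^2 + 5*s - 1)Y - (2*s + 15).
The right side is L{t^2} = 2/s^3.
So (s^2 + 5*s - 1)Y = 2/s^3 + (2*s + 15).
Isolate Y and clear denominators.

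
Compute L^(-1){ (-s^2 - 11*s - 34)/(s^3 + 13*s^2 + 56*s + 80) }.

-6*t*exp(-4*t) + 3*exp(-4*t) - 4*exp(-5*t)

Factor the denominator: s^3 + 13*s^2 + 56*s + 80 = (s + 4)^2*(s + 5).
Partial fraction decomposition gives [3/(s + 4)] + [-6/(s + 4)^2] + [-4/(s + 5)].
Invert each term: 3/(s + 4) ↔ 3e^(-4t); -6/(s + 4)^2 ↔ -6t·e^(-4t); -4/(s + 5) ↔ -4e^(-5t).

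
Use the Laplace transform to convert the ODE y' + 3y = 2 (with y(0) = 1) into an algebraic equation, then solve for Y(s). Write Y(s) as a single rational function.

Take the Laplace transform of both sides.
Using L{y'} = sY - y(0) = sY - 1, the left side becomes (s + 3)Y - (1).
The right side is L{2} = 2/s.
So (s + 3)Y = 2/s + (1).
Divide through and combine into a single rational function.

Y(s) = (s + 2)/(s^2 + 3*s)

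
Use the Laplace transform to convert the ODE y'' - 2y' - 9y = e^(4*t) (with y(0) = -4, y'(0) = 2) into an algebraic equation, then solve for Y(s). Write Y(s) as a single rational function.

Laplace-transform each side.
Using L{y''} = s^2 Y - s·y(0) - y'(0) and L{y'} = sY - y(0), with y(0) = -4, y'(0) = 2, the left side becomes (s^2 - 2*s - 9)Y - (-4*s + 10).
The right side is L{e^(4*t)} = 1/(s - 4).
So (s^2 - 2*s - 9)Y = 1/(s - 4) + (-4*s + 10).
Solve for Y(s) and write it as one ratio of polynomials.

Y(s) = (-4*s^2 + 26*s - 39)/(s^3 - 6*s^2 - s + 36)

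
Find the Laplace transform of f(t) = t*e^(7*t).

L{t} = 1!/s^2 = 1/s^2.
By the first shifting theorem, multiplying by e^(7t) replaces s with s - 7.

(s - 7)^(-2)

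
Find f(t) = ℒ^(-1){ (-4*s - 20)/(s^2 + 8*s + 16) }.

Factor the denominator: s^2 + 8*s + 16 = (s + 4)^2.
Partial fraction decomposition gives [-4/(s + 4)] + [-4/(s + 4)^2].
Invert each term: -4/(s + 4) ↔ -4e^(-4t); -4/(s + 4)^2 ↔ -4t·e^(-4t).

f(t) = -4*t*exp(-4*t) - 4*exp(-4*t)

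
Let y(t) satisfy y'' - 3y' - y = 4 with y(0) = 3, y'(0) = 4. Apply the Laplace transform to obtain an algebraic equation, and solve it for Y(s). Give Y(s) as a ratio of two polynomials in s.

Laplace-transform each side.
With L{y''} = s^2 Y - s·y(0) - y'(0) and L{y'} = sY - y(0), with y(0) = 3, y'(0) = 4: the LHS transforms to (s^2 - 3*s - 1)Y - (3*s - 5).
The right side is L{4} = 4/s.
So (s^2 - 3*s - 1)Y = 4/s + (3*s - 5).
Solve for Y(s) and write it as one ratio of polynomials.

Y(s) = (3*s^2 - 5*s + 4)/(s^3 - 3*s^2 - s)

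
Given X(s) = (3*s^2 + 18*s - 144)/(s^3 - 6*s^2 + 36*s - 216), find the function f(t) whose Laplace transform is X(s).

f(t) = exp(6*t) + 5*sin(6*t) + 2*cos(6*t)

Factor the denominator: s^3 - 6*s^2 + 36*s - 216 = (s - 6)*(s^2 + 36).
Partial fraction decomposition gives [1/(s - 6)] + [2*s/(s^2 + 36)] + [30/(s^2 + 36)].
Invert each term: 1/(s - 6) ↔ e^(6t); 2·s/(s^2 + 36) ↔ 2cos(6t); 5·6/(s^2 + 36) ↔ 5sin(6t).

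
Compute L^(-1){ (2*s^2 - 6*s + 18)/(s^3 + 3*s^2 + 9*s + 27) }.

-sin(3*t) - cos(3*t) + 3*exp(-3*t)

Factor the denominator: s^3 + 3*s^2 + 9*s + 27 = (s + 3)*(s^2 + 9).
Partial fraction decomposition gives [3/(s + 3)] + [-s/(s^2 + 9)] + [-3/(s^2 + 9)].
Invert each term: 3/(s + 3) ↔ 3e^(-3t); -1·s/(s^2 + 9) ↔ -cos(3t); -1·3/(s^2 + 9) ↔ -sin(3t).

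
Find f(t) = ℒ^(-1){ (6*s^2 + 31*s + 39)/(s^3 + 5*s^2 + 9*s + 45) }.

Factor the denominator: s^3 + 5*s^2 + 9*s + 45 = (s + 5)*(s^2 + 9).
Partial fraction decomposition gives [1/(s + 5)] + [5*s/(s^2 + 9)] + [6/(s^2 + 9)].
Invert each term: 1/(s + 5) ↔ e^(-5t); 5·s/(s^2 + 9) ↔ 5cos(3t); 2·3/(s^2 + 9) ↔ 2sin(3t).

f(t) = 2*sin(3*t) + 5*cos(3*t) + exp(-5*t)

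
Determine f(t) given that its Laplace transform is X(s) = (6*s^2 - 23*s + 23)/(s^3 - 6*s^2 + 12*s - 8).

f(t) = t^2*exp(2*t)/2 + t*exp(2*t) + 6*exp(2*t)

Factor the denominator: s^3 - 6*s^2 + 12*s - 8 = (s - 2)^3.
Partial fraction decomposition gives [6/(s - 2)] + [(s - 2)^(-2)] + [(s - 2)^(-3)].
Invert each term: 6/(s - 2) ↔ 6e^(2t); 1/(s - 2)^2 ↔ t·e^(2t); 1/(s - 2)^3 ↔ (1/2)t^2·e^(2t).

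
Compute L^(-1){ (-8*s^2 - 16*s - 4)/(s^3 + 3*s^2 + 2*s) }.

Factor the denominator: s^3 + 3*s^2 + 2*s = s*(s + 1)*(s + 2).
Partial fraction decomposition gives [-4/(s + 1)] + [-2/s] + [-2/(s + 2)].
Invert each term: -4/(s + 1) ↔ -4e^(-t); -2/(s - 0) ↔ -2e^(0t); -2/(s + 2) ↔ -2e^(-2t).

-2 - 4*exp(-t) - 2*exp(-2*t)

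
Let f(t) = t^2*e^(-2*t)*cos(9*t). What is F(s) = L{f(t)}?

L{cos(9t)} = s/(s^2 + 81).
Multiplying by e^(-2t) shifts s → s + 2, so L{e^(-2*t)*cos(9*t)} = (s + 2)/((s + 2)^2 + 81).
Then apply L{t^2·g(t)} = (-1)^2 d^2/ds^2[G(s)] with G(s) = (s + 2)/((s + 2)^2 + 81):
differentiating 2 times and applying the sign gives 2*(s + 2)*(s^2 + 4*s - 239)/(s^2 + 4*s + 85)^3.

F(s) = 2*(s + 2)*(s^2 + 4*s - 239)/(s^2 + 4*s + 85)^3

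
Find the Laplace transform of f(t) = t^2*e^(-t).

2/(s + 1)^3

L{e^(-t)} = 1/(s + 1).
Then apply L{t^2·g(t)} = (-1)^2 d^2/ds^2[H(s)] with H(s) = 1/(s + 1):
differentiating 2 times and applying the sign gives 2/(s + 1)^3.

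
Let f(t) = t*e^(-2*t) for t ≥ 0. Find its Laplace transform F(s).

F(s) = (s + 2)^(-2)

L{e^(-2t)} = 1/(s + 2).
Then apply L{t·g(t)} = -d/ds[G(s)] with G(s) = 1/(s + 2):
differentiating 1 time and applying the sign gives (s + 2)^(-2).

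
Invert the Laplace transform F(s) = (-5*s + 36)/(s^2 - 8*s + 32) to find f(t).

f(t) = 4*exp(4*t)*sin(4*t) - 5*exp(4*t)*cos(4*t)

Complete the square in the denominator: s^2 - 8*s + 32 = (s - 4)^2 + 4^2.
Split the numerator to match: -5*s + 36 = -5·(s - 4) + 4·4.
Invert each term: -5·(s - 4)/((s - 4)^2 + 16) ↔ -5e^(4t)cos(4t); 4·4/((s - 4)^2 + 16) ↔ 4e^(4t)sin(4t).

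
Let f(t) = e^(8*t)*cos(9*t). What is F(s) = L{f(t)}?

L{cos(9t)} = s/(s^2 + 81).
By the first shifting theorem, multiplying by e^(8t) replaces s with s - 8.

F(s) = (s - 8)/((s - 8)^2 + 81)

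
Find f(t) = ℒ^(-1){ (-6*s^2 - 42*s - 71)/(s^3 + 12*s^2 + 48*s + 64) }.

f(t) = t^2*exp(-4*t)/2 + 6*t*exp(-4*t) - 6*exp(-4*t)

Factor the denominator: s^3 + 12*s^2 + 48*s + 64 = (s + 4)^3.
Partial fraction decomposition gives [-6/(s + 4)] + [6/(s + 4)^2] + [(s + 4)^(-3)].
Invert each term: -6/(s + 4) ↔ -6e^(-4t); 6/(s + 4)^2 ↔ 6t·e^(-4t); 1/(s + 4)^3 ↔ (1/2)t^2·e^(-4t).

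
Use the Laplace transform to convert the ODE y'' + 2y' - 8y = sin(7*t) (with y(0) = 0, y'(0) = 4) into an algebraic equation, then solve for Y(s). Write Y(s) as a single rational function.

Y(s) = (4*s^2 + 203)/(s^4 + 2*s^3 + 41*s^2 + 98*s - 392)

Laplace-transform each side.
With L{y''} = s^2 Y - s·y(0) - y'(0) and L{y'} = sY - y(0), with y(0) = 0, y'(0) = 4: the LHS transforms to (s^2 + 2*s - 8)Y - (4).
The right side is L{sin(7*t)} = 7/(s^2 + 49).
So (s^2 + 2*s - 8)Y = 7/(s^2 + 49) + (4).
Solve for Y(s) and write it as one ratio of polynomials.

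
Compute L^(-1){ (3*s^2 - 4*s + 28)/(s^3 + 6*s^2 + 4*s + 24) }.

sin(2*t) - cos(2*t) + 4*exp(-6*t)

Factor the denominator: s^3 + 6*s^2 + 4*s + 24 = (s + 6)*(s^2 + 4).
Partial fraction decomposition gives [4/(s + 6)] + [-s/(s^2 + 4)] + [2/(s^2 + 4)].
Invert each term: 4/(s + 6) ↔ 4e^(-6t); -1·s/(s^2 + 4) ↔ -cos(2t); 1·2/(s^2 + 4) ↔ sin(2t).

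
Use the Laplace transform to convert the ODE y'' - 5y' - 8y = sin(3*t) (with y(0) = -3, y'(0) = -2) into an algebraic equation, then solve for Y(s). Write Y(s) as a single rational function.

Transform both sides with L{·}.
Using L{y''} = s^2 Y - s·y(0) - y'(0) and L{y'} = sY - y(0), with y(0) = -3, y'(0) = -2, the left side becomes (s^2 - 5*s - 8)Y - (-3*s + 13).
The right side is L{sin(3*t)} = 3/(s^2 + 9).
So (s^2 - 5*s - 8)Y = 3/(s^2 + 9) + (-3*s + 13).
Divide through and combine into a single rational function.

Y(s) = (-3*s^3 + 13*s^2 - 27*s + 120)/(s^4 - 5*s^3 + s^2 - 45*s - 72)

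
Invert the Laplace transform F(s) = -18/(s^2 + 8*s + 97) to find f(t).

Rewrite the denominator: s^2 + 8*s + 97 = (s + 4)^2 + 81.
The form in (s + 4) signals a first-shifting-theorem factor e^(-4t).
Since L{sin(9t)} = 9/(s^2 + 81), the inverse is e^(-4*t)*sin(9*t), scaled by -2.

f(t) = -2*exp(-4*t)*sin(9*t)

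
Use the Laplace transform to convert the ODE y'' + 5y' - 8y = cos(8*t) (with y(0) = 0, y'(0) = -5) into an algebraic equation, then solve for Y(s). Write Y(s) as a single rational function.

Y(s) = (-5*s^2 + s - 320)/(s^4 + 5*s^3 + 56*s^2 + 320*s - 512)

Take the Laplace transform of both sides.
The derivative rules (L{y''} = s^2 Y - s·y(0) - y'(0) and L{y'} = sY - y(0), with y(0) = 0, y'(0) = -5) turn the left side into (s^2 + 5*s - 8)Y - (-5).
The right side is L{cos(8*t)} = s/(s^2 + 64).
So (s^2 + 5*s - 8)Y = s/(s^2 + 64) + (-5).
Divide through and combine into a single rational function.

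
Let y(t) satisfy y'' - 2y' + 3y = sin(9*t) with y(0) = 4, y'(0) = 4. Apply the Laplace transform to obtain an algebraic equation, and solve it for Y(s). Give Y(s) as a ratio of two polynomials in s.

Laplace-transform each side.
Using L{y''} = s^2 Y - s·y(0) - y'(0) and L{y'} = sY - y(0), with y(0) = 4, y'(0) = 4, the left side becomes (s^2 - 2*s + 3)Y - (4*s - 4).
The right side is L{sin(9*t)} = 9/(s^2 + 81).
So (s^2 - 2*s + 3)Y = 9/(s^2 + 81) + (4*s - 4).
Isolate Y and clear denominators.

Y(s) = (4*s^3 - 4*s^2 + 324*s - 315)/(s^4 - 2*s^3 + 84*s^2 - 162*s + 243)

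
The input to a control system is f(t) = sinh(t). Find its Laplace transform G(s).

L{sinh(t)} = 1/(s^2 - 1).

G(s) = 1/(s^2 - 1)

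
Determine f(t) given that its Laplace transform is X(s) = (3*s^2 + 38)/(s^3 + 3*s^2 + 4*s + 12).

Factor the denominator: s^3 + 3*s^2 + 4*s + 12 = (s + 3)*(s^2 + 4).
Partial fraction decomposition gives [5/(s + 3)] + [-2*s/(s^2 + 4)] + [6/(s^2 + 4)].
Invert each term: 5/(s + 3) ↔ 5e^(-3t); -2·s/(s^2 + 4) ↔ -2cos(2t); 3·2/(s^2 + 4) ↔ 3sin(2t).

f(t) = 3*sin(2*t) - 2*cos(2*t) + 5*exp(-3*t)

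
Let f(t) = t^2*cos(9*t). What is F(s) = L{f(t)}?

F(s) = 2*s*(s^2 - 243)/(s^2 + 81)^3

L{cos(9t)} = s/(s^2 + 81).
Then apply L{t^2·g(t)} = (-1)^2 d^2/ds^2[G(s)] with G(s) = s/(s^2 + 81):
differentiating 2 times and applying the sign gives 2*s*(s^2 - 243)/(s^2 + 81)^3.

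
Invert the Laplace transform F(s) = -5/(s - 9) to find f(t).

Since L{e^(9t)} = 1/(s - 9), the inverse is e^(9*t), scaled by -5.

f(t) = -5*exp(9*t)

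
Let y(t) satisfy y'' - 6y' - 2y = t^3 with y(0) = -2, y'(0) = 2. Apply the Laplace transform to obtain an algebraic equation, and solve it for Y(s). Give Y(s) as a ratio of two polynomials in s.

Y(s) = (-2*s^5 + 14*s^4 + 6)/(s^6 - 6*s^5 - 2*s^4)

Take the Laplace transform of both sides.
With L{y''} = s^2 Y - s·y(0) - y'(0) and L{y'} = sY - y(0), with y(0) = -2, y'(0) = 2: the LHS transforms to (s^2 - 6*s - 2)Y - (-2*s + 14).
The right side is L{t^3} = 6/s^4.
So (s^2 - 6*s - 2)Y = 6/s^4 + (-2*s + 14).
Solve for Y(s) and write it as one ratio of polynomials.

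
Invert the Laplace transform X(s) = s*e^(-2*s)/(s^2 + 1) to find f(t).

The factor e^(-2s) signals a time shift by c = 2 (second shifting theorem).
L{cos(t)} = s/(s^2 + 1), so L^-1{s/(s^2 + 1)} = cos(t).
Hence the inverse is u(t - 2) times that function evaluated at t - 2.

f(t) = Heaviside(t - 2)*(cos(t - 2))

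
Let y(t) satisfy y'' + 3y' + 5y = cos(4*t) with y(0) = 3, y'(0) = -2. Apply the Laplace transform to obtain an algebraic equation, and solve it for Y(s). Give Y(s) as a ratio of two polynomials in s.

Take the Laplace transform of both sides.
The derivative rules (L{y''} = s^2 Y - s·y(0) - y'(0) and L{y'} = sY - y(0), with y(0) = 3, y'(0) = -2) turn the left side into (s^2 + 3*s + 5)Y - (3*s + 7).
The right side is L{cos(4*t)} = s/(s^2 + 16).
So (s^2 + 3*s + 5)Y = s/(s^2 + 16) + (3*s + 7).
Solve for Y(s) and write it as one ratio of polynomials.

Y(s) = (3*s^3 + 7*s^2 + 49*s + 112)/(s^4 + 3*s^3 + 21*s^2 + 48*s + 80)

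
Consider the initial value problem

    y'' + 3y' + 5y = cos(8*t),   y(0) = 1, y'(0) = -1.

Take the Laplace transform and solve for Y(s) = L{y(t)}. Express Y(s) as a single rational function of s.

Take the Laplace transform of both sides.
The derivative rules (L{y''} = s^2 Y - s·y(0) - y'(0) and L{y'} = sY - y(0), with y(0) = 1, y'(0) = -1) turn the left side into (s^2 + 3*s + 5)Y - (s + 2).
The right side is L{cos(8*t)} = s/(s^2 + 64).
So (s^2 + 3*s + 5)Y = s/(s^2 + 64) + (s + 2).
Isolate Y and clear denominators.

Y(s) = (s^3 + 2*s^2 + 65*s + 128)/(s^4 + 3*s^3 + 69*s^2 + 192*s + 320)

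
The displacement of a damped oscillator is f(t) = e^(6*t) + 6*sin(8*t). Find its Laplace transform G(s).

The transform is linear, so treat each term independently.
(6)·[L{sin(8t)} = 8/(s^2 + 64)]; L{e^(6t)} = 1/(s - 6).

G(s) = 48/(s^2 + 64) + 1/(s - 6)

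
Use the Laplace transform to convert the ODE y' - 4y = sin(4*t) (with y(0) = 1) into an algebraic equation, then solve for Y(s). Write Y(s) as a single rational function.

Y(s) = (s^2 + 20)/(s^3 - 4*s^2 + 16*s - 64)

Transform both sides with L{·}.
Using L{y'} = sY - y(0) = sY - 1, the left side becomes (s - 4)Y - (1).
The right side is L{sin(4*t)} = 4/(s^2 + 16).
So (s - 4)Y = 4/(s^2 + 16) + (1).
Solve for Y(s) and write it as one ratio of polynomials.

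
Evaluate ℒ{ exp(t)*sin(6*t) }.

6/((s - 1)^2 + 36)

L{sin(6t)} = 6/(s^2 + 36).
By the first shifting theorem, multiplying by e^(t) replaces s with s - 1.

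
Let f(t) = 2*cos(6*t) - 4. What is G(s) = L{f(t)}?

G(s) = 2*s/(s^2 + 36) - 4/s

The transform is linear, so treat each term independently.
L{-4} = -4/s; (2)·[L{cos(6t)} = s/(s^2 + 36)].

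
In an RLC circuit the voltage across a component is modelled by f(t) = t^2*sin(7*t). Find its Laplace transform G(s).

L{sin(7t)} = 7/(s^2 + 49).
Then apply L{t^2·g(t)} = (-1)^2 d^2/ds^2[H(s)] with H(s) = 7/(s^2 + 49):
differentiating 2 times and applying the sign gives 14*(3*s^2 - 49)/(s^2 + 49)^3.

G(s) = 14*(3*s^2 - 49)/(s^2 + 49)^3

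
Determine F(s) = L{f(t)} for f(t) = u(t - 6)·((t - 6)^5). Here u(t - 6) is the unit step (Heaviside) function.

By the second shifting theorem, L{u(t - c)·g(t - c)} = e^(-cs)·G(s) with c = 6 and G(s) = L{g(t)}.
L{t^5} = 5!/s^6 = 120/s^6.

F(s) = 120*exp(-6*s)/s^6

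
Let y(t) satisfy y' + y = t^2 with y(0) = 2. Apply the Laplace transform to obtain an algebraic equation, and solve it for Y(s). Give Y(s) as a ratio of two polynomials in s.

Transform both sides with L{·}.
With L{y'} = sY - y(0) = sY - 2: the LHS transforms to (s + 1)Y - (2).
The right side is L{t^2} = 2/s^3.
So (s + 1)Y = 2/s^3 + (2).
Divide through and combine into a single rational function.

Y(s) = (2*s^2 - 2*s + 2)/s^3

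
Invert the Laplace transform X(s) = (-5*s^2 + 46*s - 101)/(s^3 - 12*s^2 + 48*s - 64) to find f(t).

Factor the denominator: s^3 - 12*s^2 + 48*s - 64 = (s - 4)^3.
Partial fraction decomposition gives [-5/(s - 4)] + [6/(s - 4)^2] + [3/(s - 4)^3].
Invert each term: -5/(s - 4) ↔ -5e^(4t); 6/(s - 4)^2 ↔ 6t·e^(4t); 3/(s - 4)^3 ↔ (3/2)t^2·e^(4t).

f(t) = 3*t^2*exp(4*t)/2 + 6*t*exp(4*t) - 5*exp(4*t)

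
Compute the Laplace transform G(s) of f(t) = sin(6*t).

L{sin(6t)} = 6/(s^2 + 36).

G(s) = 6/(s^2 + 36)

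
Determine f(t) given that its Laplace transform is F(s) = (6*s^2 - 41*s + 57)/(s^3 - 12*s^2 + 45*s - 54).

Factor the denominator: s^3 - 12*s^2 + 45*s - 54 = (s - 6)*(s - 3)^2.
Partial fraction decomposition gives [3/(s - 3)] + [4/(s - 3)^2] + [3/(s - 6)].
Invert each term: 3/(s - 3) ↔ 3e^(3t); 4/(s - 3)^2 ↔ 4t·e^(3t); 3/(s - 6) ↔ 3e^(6t).

f(t) = 4*t*exp(3*t) + 3*exp(6*t) + 3*exp(3*t)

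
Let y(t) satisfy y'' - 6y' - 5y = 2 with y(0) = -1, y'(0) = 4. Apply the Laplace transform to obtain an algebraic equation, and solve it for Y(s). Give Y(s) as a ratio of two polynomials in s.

Y(s) = (-s^2 + 10*s + 2)/(s^3 - 6*s^2 - 5*s)

Apply the Laplace transform to the equation.
The derivative rules (L{y''} = s^2 Y - s·y(0) - y'(0) and L{y'} = sY - y(0), with y(0) = -1, y'(0) = 4) turn the left side into (s^2 - 6*s - 5)Y - (-s + 10).
The right side is L{2} = 2/s.
So (s^2 - 6*s - 5)Y = 2/s + (-s + 10).
Solve for Y(s) and write it as one ratio of polynomials.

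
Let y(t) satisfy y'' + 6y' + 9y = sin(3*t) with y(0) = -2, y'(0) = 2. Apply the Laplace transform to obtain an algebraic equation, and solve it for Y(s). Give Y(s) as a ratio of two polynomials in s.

Laplace-transform each side.
With L{y''} = s^2 Y - s·y(0) - y'(0) and L{y'} = sY - y(0), with y(0) = -2, y'(0) = 2: the LHS transforms to (s^2 + 6*s + 9)Y - (-2*s - 10).
The right side is L{sin(3*t)} = 3/(s^2 + 9).
So (s^2 + 6*s + 9)Y = 3/(s^2 + 9) + (-2*s - 10).
Divide through and combine into a single rational function.

Y(s) = (-2*s^3 - 10*s^2 - 18*s - 87)/(s^4 + 6*s^3 + 18*s^2 + 54*s + 81)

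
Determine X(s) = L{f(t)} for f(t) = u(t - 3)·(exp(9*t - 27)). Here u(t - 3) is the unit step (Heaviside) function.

By the second shifting theorem, L{u(t - c)·g(t - c)} = e^(-cs)·G(s) with c = 3 and G(s) = L{g(t)}.
L{e^(9t)} = 1/(s - 9).

X(s) = exp(-3*s)/(s - 9)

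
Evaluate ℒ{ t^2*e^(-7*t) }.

L{e^(-7t)} = 1/(s + 7).
Then apply L{t^2·g(t)} = (-1)^2 d^2/ds^2[G(s)] with G(s) = 1/(s + 7):
differentiating 2 times and applying the sign gives 2/(s + 7)^3.

2/(s + 7)^3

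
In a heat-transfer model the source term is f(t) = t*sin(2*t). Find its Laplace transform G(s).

L{sin(2t)} = 2/(s^2 + 4).
Then apply L{t·g(t)} = -d/ds[H(s)] with H(s) = 2/(s^2 + 4):
differentiating 1 time and applying the sign gives 4*s/(s^2 + 4)^2.

G(s) = 4*s/(s^2 + 4)^2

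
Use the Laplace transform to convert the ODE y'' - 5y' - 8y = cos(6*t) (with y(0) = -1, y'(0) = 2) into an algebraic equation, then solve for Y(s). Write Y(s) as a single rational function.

Y(s) = (-s^3 + 7*s^2 - 35*s + 252)/(s^4 - 5*s^3 + 28*s^2 - 180*s - 288)

Apply the Laplace transform to the equation.
Using L{y''} = s^2 Y - s·y(0) - y'(0) and L{y'} = sY - y(0), with y(0) = -1, y'(0) = 2, the left side becomes (s^2 - 5*s - 8)Y - (-s + 7).
The right side is L{cos(6*t)} = s/(s^2 + 36).
So (s^2 - 5*s - 8)Y = s/(s^2 + 36) + (-s + 7).
Solve for Y(s) and write it as one ratio of polynomials.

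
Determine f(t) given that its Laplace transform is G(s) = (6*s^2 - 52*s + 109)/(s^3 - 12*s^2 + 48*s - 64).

Factor the denominator: s^3 - 12*s^2 + 48*s - 64 = (s - 4)^3.
Partial fraction decomposition gives [6/(s - 4)] + [-4/(s - 4)^2] + [-3/(s - 4)^3].
Invert each term: 6/(s - 4) ↔ 6e^(4t); -4/(s - 4)^2 ↔ -4t·e^(4t); -3/(s - 4)^3 ↔ (-3/2)t^2·e^(4t).

f(t) = -3*t^2*exp(4*t)/2 - 4*t*exp(4*t) + 6*exp(4*t)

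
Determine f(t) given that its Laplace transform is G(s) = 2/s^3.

Since L{t^2} = 2!/s^3 = 2/s^3, the inverse is t^2.

f(t) = t^2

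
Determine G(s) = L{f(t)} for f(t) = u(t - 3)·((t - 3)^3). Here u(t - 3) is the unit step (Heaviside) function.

By the second shifting theorem, L{u(t - c)·g(t - c)} = e^(-cs)·H(s) with c = 3 and H(s) = L{g(t)}.
L{t^3} = 3!/s^4 = 6/s^4.

G(s) = 6*exp(-3*s)/s^4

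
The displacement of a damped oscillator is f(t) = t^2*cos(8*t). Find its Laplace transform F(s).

L{cos(8t)} = s/(s^2 + 64).
Then apply L{t^2·g(t)} = (-1)^2 d^2/ds^2[G(s)] with G(s) = s/(s^2 + 64):
differentiating 2 times and applying the sign gives 2*s*(s^2 - 192)/(s^2 + 64)^3.

F(s) = 2*s*(s^2 - 192)/(s^2 + 64)^3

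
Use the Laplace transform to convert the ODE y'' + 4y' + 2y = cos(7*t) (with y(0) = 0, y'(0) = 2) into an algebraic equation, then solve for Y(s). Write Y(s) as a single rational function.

Take the Laplace transform of both sides.
Using L{y''} = s^2 Y - s·y(0) - y'(0) and L{y'} = sY - y(0), with y(0) = 0, y'(0) = 2, the left side becomes (s^2 + 4*s + 2)Y - (2).
The right side is L{cos(7*t)} = s/(s^2 + 49).
So (s^2 + 4*s + 2)Y = s/(s^2 + 49) + (2).
Isolate Y and clear denominators.

Y(s) = (2*s^2 + s + 98)/(s^4 + 4*s^3 + 51*s^2 + 196*s + 98)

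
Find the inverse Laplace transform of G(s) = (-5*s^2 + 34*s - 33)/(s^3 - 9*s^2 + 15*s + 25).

Factor the denominator: s^3 - 9*s^2 + 15*s + 25 = (s - 5)^2*(s + 1).
Partial fraction decomposition gives [-3/(s - 5)] + [2/(s - 5)^2] + [-2/(s + 1)].
Invert each term: -3/(s - 5) ↔ -3e^(5t); 2/(s - 5)^2 ↔ 2t·e^(5t); -2/(s + 1) ↔ -2e^(-t).

2*t*exp(5*t) - 3*exp(5*t) - 2*exp(-t)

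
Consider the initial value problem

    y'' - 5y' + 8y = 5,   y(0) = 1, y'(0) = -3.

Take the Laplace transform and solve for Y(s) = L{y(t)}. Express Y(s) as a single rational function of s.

Y(s) = (s^2 - 8*s + 5)/(s^3 - 5*s^2 + 8*s)

Transform both sides with L{·}.
Using L{y''} = s^2 Y - s·y(0) - y'(0) and L{y'} = sY - y(0), with y(0) = 1, y'(0) = -3, the left side becomes (s^2 - 5*s + 8)Y - (s - 8).
The right side is L{5} = 5/s.
So (s^2 - 5*s + 8)Y = 5/s + (s - 8).
Solve for Y(s) and write it as one ratio of polynomials.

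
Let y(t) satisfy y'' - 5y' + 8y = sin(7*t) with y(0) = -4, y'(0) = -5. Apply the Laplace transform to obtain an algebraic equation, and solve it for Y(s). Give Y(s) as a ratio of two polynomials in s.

Apply the Laplace transform to the equation.
Using L{y''} = s^2 Y - s·y(0) - y'(0) and L{y'} = sY - y(0), with y(0) = -4, y'(0) = -5, the left side becomes (s^2 - 5*s + 8)Y - (-4*s + 15).
The right side is L{sin(7*t)} = 7/(s^2 + 49).
So (s^2 - 5*s + 8)Y = 7/(s^2 + 49) + (-4*s + 15).
Solve for Y(s) and write it as one ratio of polynomials.

Y(s) = (-4*s^3 + 15*s^2 - 196*s + 742)/(s^4 - 5*s^3 + 57*s^2 - 245*s + 392)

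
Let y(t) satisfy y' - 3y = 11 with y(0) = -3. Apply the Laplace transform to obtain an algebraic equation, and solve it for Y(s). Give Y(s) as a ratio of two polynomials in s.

Transform both sides with L{·}.
The derivative rules (L{y'} = sY - y(0) = sY - (-3)) turn the left side into (s - 3)Y - (-3).
The right side is L{11} = 11/s.
So (s - 3)Y = 11/s + (-3).
Divide through and combine into a single rational function.

Y(s) = (-3*s + 11)/(s^2 - 3*s)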